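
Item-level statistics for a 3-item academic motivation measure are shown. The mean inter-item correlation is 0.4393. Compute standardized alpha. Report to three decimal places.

Standardized α = k·r̄ / (1 + (k−1)·r̄) = 3 × 0.4393 / (1 + 2 × 0.4393)
  = 1.3179 / 1.8786 = 0.702

standardized alpha = 0.702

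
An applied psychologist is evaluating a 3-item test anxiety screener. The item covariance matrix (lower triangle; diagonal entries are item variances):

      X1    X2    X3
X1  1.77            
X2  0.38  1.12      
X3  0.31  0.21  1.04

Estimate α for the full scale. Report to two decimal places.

α = 0.47

Σσᵢ² = 1.77 + 1.12 + 1.04 = 3.93
Sum of the distinct covariances = 0.90
Var(T) = 3.93 + 2 × 0.90 = 5.73
α = (k/(k−1))·(1 − Σσᵢ²/Var(T)) = (3/2)·(1 − 3.93/5.73) = 0.47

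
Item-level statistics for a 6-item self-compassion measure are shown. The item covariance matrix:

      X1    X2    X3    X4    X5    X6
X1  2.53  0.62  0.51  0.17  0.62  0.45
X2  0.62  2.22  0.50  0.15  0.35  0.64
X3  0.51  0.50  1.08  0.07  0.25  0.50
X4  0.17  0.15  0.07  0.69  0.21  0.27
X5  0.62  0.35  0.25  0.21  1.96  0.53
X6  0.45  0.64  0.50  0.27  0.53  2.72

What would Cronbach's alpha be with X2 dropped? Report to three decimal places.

Remaining items: X1, X3, X4, X5, X6 (k = 5).
sum of item variances = 2.53 + 1.08 + 0.69 + 1.96 + 2.72 = 8.98
Var(T) = 8.98 + 2 × 3.58 = 16.14
α (item deleted) = (5/4)·(1 − 8.98/16.14) = 0.555

α = 0.555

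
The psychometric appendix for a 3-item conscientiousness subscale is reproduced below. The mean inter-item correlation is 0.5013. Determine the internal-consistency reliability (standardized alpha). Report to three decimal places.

Standardized α = k·r̄ / (1 + (k−1)·r̄) = 3 × 0.5013 / (1 + 2 × 0.5013)
  = 1.5039 / 2.0026 = 0.751

α = 0.751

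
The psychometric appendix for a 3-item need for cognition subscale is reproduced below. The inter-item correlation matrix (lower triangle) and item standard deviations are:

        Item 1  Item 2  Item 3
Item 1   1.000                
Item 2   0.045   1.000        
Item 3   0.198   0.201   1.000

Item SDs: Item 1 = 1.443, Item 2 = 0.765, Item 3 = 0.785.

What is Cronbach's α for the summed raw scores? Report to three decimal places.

Σσ²ᵢ = 1.443² + 0.765² + 0.785² = 3.2837
Covariances σ_ij = r_ij · s_i · s_j:
  σ(Item 1,Item 2) = 0.045 × 1.443 × 0.765 = 0.0497
  σ(Item 1,Item 3) = 0.198 × 1.443 × 0.785 = 0.2243
  σ(Item 2,Item 3) = 0.201 × 0.765 × 0.785 = 0.1207
σ²_T = Σσ²ᵢ + 2·Σσ_ij = 3.2837 + 2 × 0.3947 = 4.0731
α = (3/2)·(1 − 3.2837/4.0731) = 0.291

α = 0.291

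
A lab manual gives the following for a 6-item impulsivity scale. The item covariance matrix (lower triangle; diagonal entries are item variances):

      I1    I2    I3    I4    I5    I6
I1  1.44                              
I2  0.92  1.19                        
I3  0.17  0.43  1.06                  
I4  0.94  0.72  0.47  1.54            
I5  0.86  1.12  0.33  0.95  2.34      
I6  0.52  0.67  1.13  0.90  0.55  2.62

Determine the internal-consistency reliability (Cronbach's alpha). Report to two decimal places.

Cronbach's alpha = 0.81

sum of item variances = 1.44 + 1.19 + 1.06 + 1.54 + 2.34 + 2.62 = 10.19
Sum of off-diagonal covariances = 10.68
total variance = 10.19 + 2 × 10.68 = 31.55
α = (k/(k−1))·(1 − sum of item variances/total variance) = (6/5)·(1 − 10.19/31.55) = 0.81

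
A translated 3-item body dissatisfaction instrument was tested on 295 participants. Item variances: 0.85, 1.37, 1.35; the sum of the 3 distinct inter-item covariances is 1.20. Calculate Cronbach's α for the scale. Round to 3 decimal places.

Σσ²ᵢ = 0.85 + 1.37 + 1.35 = 3.57
Sum of distinct covariances = 1.20
total variance = Σσ²ᵢ + 2·Σcov = 3.57 + 2 × 1.20 = 5.97
α = (3/2)·(1 − 3.57/5.97) = 0.603

Cronbach's α = 0.603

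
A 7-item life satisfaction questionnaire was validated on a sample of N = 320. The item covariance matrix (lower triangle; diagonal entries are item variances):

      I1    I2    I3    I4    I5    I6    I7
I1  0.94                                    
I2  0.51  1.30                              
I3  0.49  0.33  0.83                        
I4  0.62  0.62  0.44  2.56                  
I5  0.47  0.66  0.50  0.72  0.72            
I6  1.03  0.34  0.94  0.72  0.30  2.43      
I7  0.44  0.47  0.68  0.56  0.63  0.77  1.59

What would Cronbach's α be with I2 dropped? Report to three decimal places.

Remaining items: I1, I3, I4, I5, I6, I7 (k = 6).
Σσᵢ² = 0.94 + 0.83 + 2.56 + 0.72 + 2.43 + 1.59 = 9.07
σ²_T = 9.07 + 2 × 9.31 = 27.69
α (item deleted) = (6/5)·(1 − 9.07/27.69) = 0.807

α = 0.807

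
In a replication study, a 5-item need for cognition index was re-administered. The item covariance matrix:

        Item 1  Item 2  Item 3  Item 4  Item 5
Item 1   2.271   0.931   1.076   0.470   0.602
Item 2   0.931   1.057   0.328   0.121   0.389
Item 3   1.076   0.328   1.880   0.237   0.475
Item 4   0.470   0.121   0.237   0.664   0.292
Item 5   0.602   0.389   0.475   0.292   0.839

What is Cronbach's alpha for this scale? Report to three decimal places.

Cronbach's alpha = 0.743

ΣVar(i) = 2.271 + 1.057 + 1.880 + 0.664 + 0.839 = 6.711
Σ_{i<j} σ_ij = 4.921
σ²_total = 6.711 + 2 × 4.921 = 16.553
α = (k/(k−1))·(1 − ΣVar(i)/σ²_total) = (5/4)·(1 − 6.711/16.553) = 0.743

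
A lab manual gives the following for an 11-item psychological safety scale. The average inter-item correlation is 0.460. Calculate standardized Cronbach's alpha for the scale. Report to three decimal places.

Standardized α = k·r̄ / (1 + (k−1)·r̄) = 11 × 0.460 / (1 + 10 × 0.460)
  = 5.0600 / 5.6000 = 0.904

α = 0.904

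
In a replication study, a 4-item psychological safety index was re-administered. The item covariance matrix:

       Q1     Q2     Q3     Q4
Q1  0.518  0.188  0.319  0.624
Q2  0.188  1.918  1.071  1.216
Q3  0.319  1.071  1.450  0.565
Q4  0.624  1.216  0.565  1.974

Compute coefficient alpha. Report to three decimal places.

Σσᵢ² = 0.518 + 1.918 + 1.450 + 1.974 = 5.860
Σ_{i<j} σ_ij = 3.983
σ²_T = 5.860 + 2 × 3.983 = 13.826
α = (k/(k−1))·(1 − Σσᵢ²/σ²_T) = (4/3)·(1 − 5.860/13.826) = 0.768

α = 0.768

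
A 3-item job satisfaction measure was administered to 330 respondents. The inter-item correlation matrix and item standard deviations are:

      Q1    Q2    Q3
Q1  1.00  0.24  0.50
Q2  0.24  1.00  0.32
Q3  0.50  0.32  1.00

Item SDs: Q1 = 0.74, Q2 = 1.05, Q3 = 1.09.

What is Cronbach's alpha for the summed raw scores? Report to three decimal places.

α = 0.604

Σσ²ᵢ = 0.74² + 1.05² + 1.09² = 2.8382
Covariances σ_ij = r_ij · s_i · s_j:
  σ(Q1,Q2) = 0.24 × 0.74 × 1.05 = 0.1865
  σ(Q1,Q3) = 0.50 × 0.74 × 1.09 = 0.4033
  σ(Q2,Q3) = 0.32 × 1.05 × 1.09 = 0.3662
σ²_T = Σσ²ᵢ + 2·Σσ_ij = 2.8382 + 2 × 0.9560 = 4.7502
α = (3/2)·(1 − 2.8382/4.7502) = 0.604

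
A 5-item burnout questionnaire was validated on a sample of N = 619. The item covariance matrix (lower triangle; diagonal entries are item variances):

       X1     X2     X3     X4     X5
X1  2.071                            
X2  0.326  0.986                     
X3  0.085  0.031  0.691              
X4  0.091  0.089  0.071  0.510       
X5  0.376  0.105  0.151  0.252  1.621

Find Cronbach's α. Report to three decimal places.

Σσ²ᵢ = 2.071 + 0.986 + 0.691 + 0.510 + 1.621 = 5.879
Sum of off-diagonal covariances = 1.577
σ²_T = 5.879 + 2 × 1.577 = 9.033
α = (k/(k−1))·(1 − Σσ²ᵢ/σ²_T) = (5/4)·(1 − 5.879/9.033) = 0.436

α = 0.436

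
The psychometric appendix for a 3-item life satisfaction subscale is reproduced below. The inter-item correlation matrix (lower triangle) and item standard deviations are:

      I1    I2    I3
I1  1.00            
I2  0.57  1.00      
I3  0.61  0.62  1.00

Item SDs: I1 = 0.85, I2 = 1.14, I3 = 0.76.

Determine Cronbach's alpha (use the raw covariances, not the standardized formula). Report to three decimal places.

Σσ²ᵢ = 0.85² + 1.14² + 0.76² = 2.5997
Covariances σ_ij = r_ij · s_i · s_j:
  σ(I1,I2) = 0.57 × 0.85 × 1.14 = 0.5523
  σ(I1,I3) = 0.61 × 0.85 × 0.76 = 0.3941
  σ(I2,I3) = 0.62 × 1.14 × 0.76 = 0.5372
σ²_T = Σσ²ᵢ + 2·Σσ_ij = 2.5997 + 2 × 1.4836 = 5.5669
α = (3/2)·(1 − 2.5997/5.5669) = 0.800

Cronbach's alpha = 0.800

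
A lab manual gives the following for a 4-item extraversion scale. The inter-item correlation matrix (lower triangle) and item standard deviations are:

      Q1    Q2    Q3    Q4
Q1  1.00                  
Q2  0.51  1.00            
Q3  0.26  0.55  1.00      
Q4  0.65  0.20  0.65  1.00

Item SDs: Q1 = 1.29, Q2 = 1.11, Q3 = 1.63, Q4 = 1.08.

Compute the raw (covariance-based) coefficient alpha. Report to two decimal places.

coefficient alpha = 0.77

Σσ²ᵢ = 1.29² + 1.11² + 1.63² + 1.08² = 6.7195
Covariances σ_ij = r_ij · s_i · s_j:
  σ(Q1,Q2) = 0.51 × 1.29 × 1.11 = 0.7303
  σ(Q1,Q3) = 0.26 × 1.29 × 1.63 = 0.5467
  σ(Q1,Q4) = 0.65 × 1.29 × 1.08 = 0.9056
  σ(Q2,Q3) = 0.55 × 1.11 × 1.63 = 0.9951
  σ(Q2,Q4) = 0.20 × 1.11 × 1.08 = 0.2398
  σ(Q3,Q4) = 0.65 × 1.63 × 1.08 = 1.1443
σ²_T = Σσ²ᵢ + 2·Σσ_ij = 6.7195 + 2 × 4.5618 = 15.8431
α = (4/3)·(1 − 6.7195/15.8431) = 0.77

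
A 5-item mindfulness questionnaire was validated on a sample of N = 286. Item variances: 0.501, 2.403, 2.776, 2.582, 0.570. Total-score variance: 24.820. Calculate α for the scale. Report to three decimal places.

α = 0.805

Σσ²ᵢ = 0.501 + 2.403 + 2.776 + 2.582 + 0.570 = 8.832
α = (k/(k−1))·(1 − Σσ²ᵢ/σ²_total) = (5/4)·(1 − 8.832/24.820) = 0.805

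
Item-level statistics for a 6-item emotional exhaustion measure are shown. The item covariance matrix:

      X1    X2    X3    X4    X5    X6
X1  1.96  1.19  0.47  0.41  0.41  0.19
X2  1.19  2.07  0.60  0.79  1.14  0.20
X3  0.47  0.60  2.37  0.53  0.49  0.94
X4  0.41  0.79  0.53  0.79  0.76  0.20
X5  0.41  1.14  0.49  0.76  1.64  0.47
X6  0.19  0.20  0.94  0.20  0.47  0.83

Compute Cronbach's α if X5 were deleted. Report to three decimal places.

Remaining items: X1, X2, X3, X4, X6 (k = 5).
Σσᵢ² = 1.96 + 2.07 + 2.37 + 0.79 + 0.83 = 8.02
σ²_T = 8.02 + 2 × 5.52 = 19.06
α (item deleted) = (5/4)·(1 − 8.02/19.06) = 0.724

α = 0.724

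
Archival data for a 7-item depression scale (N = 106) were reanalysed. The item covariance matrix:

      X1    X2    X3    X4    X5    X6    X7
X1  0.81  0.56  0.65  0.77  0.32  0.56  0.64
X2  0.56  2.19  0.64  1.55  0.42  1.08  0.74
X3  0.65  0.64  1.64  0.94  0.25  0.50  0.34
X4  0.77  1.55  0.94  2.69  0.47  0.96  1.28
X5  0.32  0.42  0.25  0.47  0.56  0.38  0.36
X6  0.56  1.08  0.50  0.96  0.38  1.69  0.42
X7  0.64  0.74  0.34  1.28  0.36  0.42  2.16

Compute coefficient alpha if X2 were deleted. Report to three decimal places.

α = 0.779

Remaining items: X1, X3, X4, X5, X6, X7 (k = 6).
Σσ²ᵢ = 0.81 + 1.64 + 2.69 + 0.56 + 1.69 + 2.16 = 9.55
σ²_T = 9.55 + 2 × 8.84 = 27.23
α (item deleted) = (6/5)·(1 − 9.55/27.23) = 0.779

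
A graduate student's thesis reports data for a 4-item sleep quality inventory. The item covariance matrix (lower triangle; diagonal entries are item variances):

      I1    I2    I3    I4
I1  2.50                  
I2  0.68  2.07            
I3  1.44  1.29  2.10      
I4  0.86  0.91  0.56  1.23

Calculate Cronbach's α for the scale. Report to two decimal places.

Σσ²ᵢ = 2.50 + 2.07 + 2.10 + 1.23 = 7.90
Σ_{i<j} σ_ij = 5.74
Var(T) = 7.90 + 2 × 5.74 = 19.38
α = (k/(k−1))·(1 − Σσ²ᵢ/Var(T)) = (4/3)·(1 − 7.90/19.38) = 0.79

α = 0.79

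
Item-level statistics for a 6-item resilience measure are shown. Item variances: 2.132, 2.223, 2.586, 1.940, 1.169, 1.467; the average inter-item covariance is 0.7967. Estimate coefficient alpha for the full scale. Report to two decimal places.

coefficient alpha = 0.81

ΣVar(i) = 2.132 + 2.223 + 2.586 + 1.940 + 1.169 + 1.467 = 11.517
Sum of the 15 distinct covariances = 15 × 0.7967 = 11.9505
Var(T) = ΣVar(i) + 2·Σcov = 11.517 + 2 × 11.9505 = 35.4180
α = (6/5)·(1 − 11.517/35.4180) = 0.81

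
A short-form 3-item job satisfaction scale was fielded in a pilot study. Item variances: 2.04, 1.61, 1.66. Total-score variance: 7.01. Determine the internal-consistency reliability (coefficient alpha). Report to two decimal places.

coefficient alpha = 0.36

ΣVar(i) = 2.04 + 1.61 + 1.66 = 5.31
α = (k/(k−1))·(1 − ΣVar(i)/total variance) = (3/2)·(1 − 5.31/7.01) = 0.36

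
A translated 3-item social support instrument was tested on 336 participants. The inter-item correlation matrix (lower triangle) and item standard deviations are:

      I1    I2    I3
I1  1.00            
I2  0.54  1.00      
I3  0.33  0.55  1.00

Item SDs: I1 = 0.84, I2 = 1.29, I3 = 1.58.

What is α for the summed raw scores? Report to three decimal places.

Σσ²ᵢ = 0.84² + 1.29² + 1.58² = 4.8661
Covariances σ_ij = r_ij · s_i · s_j:
  σ(I1,I2) = 0.54 × 0.84 × 1.29 = 0.5851
  σ(I1,I3) = 0.33 × 0.84 × 1.58 = 0.4380
  σ(I2,I3) = 0.55 × 1.29 × 1.58 = 1.1210
σ²_T = Σσ²ᵢ + 2·Σσ_ij = 4.8661 + 2 × 2.1441 = 9.1543
α = (3/2)·(1 − 4.8661/9.1543) = 0.703

α = 0.703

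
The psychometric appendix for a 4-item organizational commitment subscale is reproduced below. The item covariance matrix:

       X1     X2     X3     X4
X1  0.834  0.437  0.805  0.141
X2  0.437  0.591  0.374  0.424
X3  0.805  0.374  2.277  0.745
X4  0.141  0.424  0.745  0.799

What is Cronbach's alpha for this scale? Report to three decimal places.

Σσᵢ² = 0.834 + 0.591 + 2.277 + 0.799 = 4.501
Sum of the distinct covariances = 2.926
total variance = 4.501 + 2 × 2.926 = 10.353
α = (k/(k−1))·(1 − Σσᵢ²/total variance) = (4/3)·(1 − 4.501/10.353) = 0.754

α = 0.754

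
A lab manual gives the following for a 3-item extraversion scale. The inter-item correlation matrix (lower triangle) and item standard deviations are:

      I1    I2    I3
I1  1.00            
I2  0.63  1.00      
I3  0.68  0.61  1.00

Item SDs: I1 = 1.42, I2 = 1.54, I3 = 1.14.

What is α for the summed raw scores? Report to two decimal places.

Σσ²ᵢ = 1.42² + 1.54² + 1.14² = 5.6876
Covariances σ_ij = r_ij · s_i · s_j:
  σ(I1,I2) = 0.63 × 1.42 × 1.54 = 1.3777
  σ(I1,I3) = 0.68 × 1.42 × 1.14 = 1.1008
  σ(I2,I3) = 0.61 × 1.54 × 1.14 = 1.0709
σ²_T = Σσ²ᵢ + 2·Σσ_ij = 5.6876 + 2 × 3.5494 = 12.7864
α = (3/2)·(1 − 5.6876/12.7864) = 0.83

α = 0.83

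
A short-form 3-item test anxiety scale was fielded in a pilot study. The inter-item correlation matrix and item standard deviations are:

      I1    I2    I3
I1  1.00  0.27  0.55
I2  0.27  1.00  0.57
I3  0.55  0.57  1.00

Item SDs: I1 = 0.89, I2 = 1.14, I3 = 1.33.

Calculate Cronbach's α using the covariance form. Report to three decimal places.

Σσ²ᵢ = 0.89² + 1.14² + 1.33² = 3.8606
Covariances σ_ij = r_ij · s_i · s_j:
  σ(I1,I2) = 0.27 × 0.89 × 1.14 = 0.2739
  σ(I1,I3) = 0.55 × 0.89 × 1.33 = 0.6510
  σ(I2,I3) = 0.57 × 1.14 × 1.33 = 0.8642
σ²_T = Σσ²ᵢ + 2·Σσ_ij = 3.8606 + 2 × 1.7891 = 7.4388
α = (3/2)·(1 − 3.8606/7.4388) = 0.722

Cronbach's α = 0.722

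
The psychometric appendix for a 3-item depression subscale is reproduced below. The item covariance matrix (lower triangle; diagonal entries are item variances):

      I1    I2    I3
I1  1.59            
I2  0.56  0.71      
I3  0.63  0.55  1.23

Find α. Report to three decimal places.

Σσ²ᵢ = 1.59 + 0.71 + 1.23 = 3.53
Sum of off-diagonal covariances = 1.74
σ²_total = 3.53 + 2 × 1.74 = 7.01
α = (k/(k−1))·(1 − Σσ²ᵢ/σ²_total) = (3/2)·(1 − 3.53/7.01) = 0.745

α = 0.745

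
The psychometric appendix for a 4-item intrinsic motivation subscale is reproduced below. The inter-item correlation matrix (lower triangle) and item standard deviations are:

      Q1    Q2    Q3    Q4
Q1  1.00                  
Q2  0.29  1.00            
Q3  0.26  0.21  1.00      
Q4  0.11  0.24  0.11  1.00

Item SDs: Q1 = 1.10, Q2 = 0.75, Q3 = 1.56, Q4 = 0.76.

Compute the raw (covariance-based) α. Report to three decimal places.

α = 0.467

Σσ²ᵢ = 1.10² + 0.75² + 1.56² + 0.76² = 4.7837
Covariances σ_ij = r_ij · s_i · s_j:
  σ(Q1,Q2) = 0.29 × 1.10 × 0.75 = 0.2393
  σ(Q1,Q3) = 0.26 × 1.10 × 1.56 = 0.4462
  σ(Q1,Q4) = 0.11 × 1.10 × 0.76 = 0.0920
  σ(Q2,Q3) = 0.21 × 0.75 × 1.56 = 0.2457
  σ(Q2,Q4) = 0.24 × 0.75 × 0.76 = 0.1368
  σ(Q3,Q4) = 0.11 × 1.56 × 0.76 = 0.1304
σ²_T = Σσ²ᵢ + 2·Σσ_ij = 4.7837 + 2 × 1.2904 = 7.3645
α = (4/3)·(1 − 4.7837/7.3645) = 0.467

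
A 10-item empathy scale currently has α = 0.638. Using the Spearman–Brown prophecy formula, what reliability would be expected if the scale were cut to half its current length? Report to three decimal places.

predicted reliability = 0.468

Length factor m = 1/2
α' = m·α / (1 − (1−m)·α)
   = 1/2 × 0.638 / (1 − (1 − 1/2) × 0.638)
   = 0.3190 / 0.6810 = 0.468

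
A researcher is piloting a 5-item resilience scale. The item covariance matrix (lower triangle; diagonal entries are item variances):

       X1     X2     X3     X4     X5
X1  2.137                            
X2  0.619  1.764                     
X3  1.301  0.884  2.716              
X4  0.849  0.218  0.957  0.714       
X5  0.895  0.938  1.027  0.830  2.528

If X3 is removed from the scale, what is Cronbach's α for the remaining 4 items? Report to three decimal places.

Cronbach's α = 0.732

Remaining items: X1, X2, X4, X5 (k = 4).
ΣVar(i) = 2.137 + 1.764 + 0.714 + 2.528 = 7.143
σ²_T = 7.143 + 2 × 4.349 = 15.841
α (item deleted) = (4/3)·(1 − 7.143/15.841) = 0.732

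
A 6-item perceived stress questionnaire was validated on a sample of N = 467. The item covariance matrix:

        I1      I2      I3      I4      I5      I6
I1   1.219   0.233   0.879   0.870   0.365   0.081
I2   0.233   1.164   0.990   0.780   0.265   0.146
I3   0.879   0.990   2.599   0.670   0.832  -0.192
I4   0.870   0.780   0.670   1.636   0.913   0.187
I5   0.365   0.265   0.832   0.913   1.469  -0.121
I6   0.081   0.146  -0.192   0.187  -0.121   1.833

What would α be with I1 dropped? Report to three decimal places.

α = 0.633

Remaining items: I2, I3, I4, I5, I6 (k = 5).
ΣVar(i) = 1.164 + 2.599 + 1.636 + 1.469 + 1.833 = 8.701
Var(T) = 8.701 + 2 × 4.470 = 17.641
α (item deleted) = (5/4)·(1 − 8.701/17.641) = 0.633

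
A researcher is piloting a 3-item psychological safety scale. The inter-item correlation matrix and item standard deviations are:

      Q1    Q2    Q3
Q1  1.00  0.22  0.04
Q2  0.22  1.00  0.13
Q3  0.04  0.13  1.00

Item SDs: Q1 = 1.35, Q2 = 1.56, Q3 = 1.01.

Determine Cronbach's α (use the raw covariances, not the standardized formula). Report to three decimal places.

Σσ²ᵢ = 1.35² + 1.56² + 1.01² = 5.2762
Covariances σ_ij = r_ij · s_i · s_j:
  σ(Q1,Q2) = 0.22 × 1.35 × 1.56 = 0.4633
  σ(Q1,Q3) = 0.04 × 1.35 × 1.01 = 0.0545
  σ(Q2,Q3) = 0.13 × 1.56 × 1.01 = 0.2048
σ²_T = Σσ²ᵢ + 2·Σσ_ij = 5.2762 + 2 × 0.7226 = 6.7214
α = (3/2)·(1 − 5.2762/6.7214) = 0.323

Cronbach's α = 0.323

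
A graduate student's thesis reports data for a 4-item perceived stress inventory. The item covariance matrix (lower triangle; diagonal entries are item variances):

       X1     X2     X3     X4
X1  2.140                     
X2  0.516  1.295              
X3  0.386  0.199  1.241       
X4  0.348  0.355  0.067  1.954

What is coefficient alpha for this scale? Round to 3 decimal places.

α = 0.481

sum of item variances = 2.140 + 1.295 + 1.241 + 1.954 = 6.630
Sum of off-diagonal covariances = 1.871
σ²_total = 6.630 + 2 × 1.871 = 10.372
α = (k/(k−1))·(1 − sum of item variances/σ²_total) = (4/3)·(1 − 6.630/10.372) = 0.481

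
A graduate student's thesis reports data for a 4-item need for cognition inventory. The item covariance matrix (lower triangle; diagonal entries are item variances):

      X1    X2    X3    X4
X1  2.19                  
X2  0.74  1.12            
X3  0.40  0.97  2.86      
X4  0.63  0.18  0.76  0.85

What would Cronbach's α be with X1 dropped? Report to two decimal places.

Remaining items: X2, X3, X4 (k = 3).
sum of item variances = 1.12 + 2.86 + 0.85 = 4.83
σ²_total = 4.83 + 2 × 1.91 = 8.65
α (item deleted) = (3/2)·(1 − 4.83/8.65) = 0.66

α = 0.66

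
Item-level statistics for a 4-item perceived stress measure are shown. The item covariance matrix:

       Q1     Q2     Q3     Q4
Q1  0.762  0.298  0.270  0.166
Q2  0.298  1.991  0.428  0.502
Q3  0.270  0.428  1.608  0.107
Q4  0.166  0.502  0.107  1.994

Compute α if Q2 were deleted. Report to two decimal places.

α = 0.30

Remaining items: Q1, Q3, Q4 (k = 3).
sum of item variances = 0.762 + 1.608 + 1.994 = 4.364
σ²_total = 4.364 + 2 × 0.543 = 5.450
α (item deleted) = (3/2)·(1 − 4.364/5.450) = 0.30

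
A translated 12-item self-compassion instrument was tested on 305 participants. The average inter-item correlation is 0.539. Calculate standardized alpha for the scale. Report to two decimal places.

α = 0.93

Standardized α = k·r̄ / (1 + (k−1)·r̄) = 12 × 0.539 / (1 + 11 × 0.539)
  = 6.4680 / 6.9290 = 0.93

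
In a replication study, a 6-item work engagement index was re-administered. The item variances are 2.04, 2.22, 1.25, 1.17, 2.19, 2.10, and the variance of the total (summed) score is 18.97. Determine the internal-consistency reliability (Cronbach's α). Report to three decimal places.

α = 0.506

ΣVar(i) = 2.04 + 2.22 + 1.25 + 1.17 + 2.19 + 2.10 = 10.97
α = (k/(k−1))·(1 − ΣVar(i)/σ²_T) = (6/5)·(1 − 10.97/18.97) = 0.506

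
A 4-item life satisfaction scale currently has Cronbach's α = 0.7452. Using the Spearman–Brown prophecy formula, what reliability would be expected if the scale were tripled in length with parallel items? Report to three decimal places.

predicted reliability = 0.898

Length factor m = 3
α' = m·α / (1 + (m−1)·α)
   = 3 × 0.7452 / (1 + (3 − 1) × 0.7452)
   = 2.2356 / 2.4904 = 0.898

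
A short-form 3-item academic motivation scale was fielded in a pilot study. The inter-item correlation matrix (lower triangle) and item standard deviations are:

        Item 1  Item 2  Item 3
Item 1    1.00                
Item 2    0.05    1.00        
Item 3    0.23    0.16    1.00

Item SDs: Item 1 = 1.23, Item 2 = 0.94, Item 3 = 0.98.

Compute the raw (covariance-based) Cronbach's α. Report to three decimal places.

Cronbach's α = 0.335

Σσ²ᵢ = 1.23² + 0.94² + 0.98² = 3.3569
Covariances σ_ij = r_ij · s_i · s_j:
  σ(Item 1,Item 2) = 0.05 × 1.23 × 0.94 = 0.0578
  σ(Item 1,Item 3) = 0.23 × 1.23 × 0.98 = 0.2772
  σ(Item 2,Item 3) = 0.16 × 0.94 × 0.98 = 0.1474
σ²_T = Σσ²ᵢ + 2·Σσ_ij = 3.3569 + 2 × 0.4824 = 4.3217
α = (3/2)·(1 − 3.3569/4.3217) = 0.335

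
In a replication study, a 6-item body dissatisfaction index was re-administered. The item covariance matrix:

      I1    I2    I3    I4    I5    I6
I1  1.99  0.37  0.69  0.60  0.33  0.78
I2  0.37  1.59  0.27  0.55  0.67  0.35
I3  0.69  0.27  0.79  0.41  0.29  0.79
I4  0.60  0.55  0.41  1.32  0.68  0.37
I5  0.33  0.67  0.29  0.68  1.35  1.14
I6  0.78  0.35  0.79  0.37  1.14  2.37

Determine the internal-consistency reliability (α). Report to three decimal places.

α = 0.766

Σσᵢ² = 1.99 + 1.59 + 0.79 + 1.32 + 1.35 + 2.37 = 9.41
Sum of the distinct covariances = 8.29
total variance = 9.41 + 2 × 8.29 = 25.99
α = (k/(k−1))·(1 − Σσᵢ²/total variance) = (6/5)·(1 − 9.41/25.99) = 0.766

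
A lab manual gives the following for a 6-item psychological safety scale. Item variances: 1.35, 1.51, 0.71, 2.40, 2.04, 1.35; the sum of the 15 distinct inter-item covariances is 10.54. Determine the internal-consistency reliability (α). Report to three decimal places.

α = 0.831

ΣVar(i) = 1.35 + 1.51 + 0.71 + 2.40 + 2.04 + 1.35 = 9.36
Sum of distinct covariances = 10.54
Var(T) = ΣVar(i) + 2·Σcov = 9.36 + 2 × 10.54 = 30.44
α = (6/5)·(1 − 9.36/30.44) = 0.831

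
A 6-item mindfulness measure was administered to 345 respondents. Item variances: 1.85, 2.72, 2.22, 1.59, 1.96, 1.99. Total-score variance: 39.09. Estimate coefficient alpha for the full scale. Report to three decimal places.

sum of item variances = 1.85 + 2.72 + 2.22 + 1.59 + 1.96 + 1.99 = 12.33
α = (k/(k−1))·(1 − sum of item variances/Var(T)) = (6/5)·(1 − 12.33/39.09) = 0.821

α = 0.821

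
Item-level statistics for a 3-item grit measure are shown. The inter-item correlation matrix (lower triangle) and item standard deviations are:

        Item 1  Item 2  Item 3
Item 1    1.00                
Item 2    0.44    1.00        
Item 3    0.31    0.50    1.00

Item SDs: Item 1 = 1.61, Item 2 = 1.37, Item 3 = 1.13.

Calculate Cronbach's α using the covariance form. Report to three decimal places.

Σσ²ᵢ = 1.61² + 1.37² + 1.13² = 5.7459
Covariances σ_ij = r_ij · s_i · s_j:
  σ(Item 1,Item 2) = 0.44 × 1.61 × 1.37 = 0.9705
  σ(Item 1,Item 3) = 0.31 × 1.61 × 1.13 = 0.5640
  σ(Item 2,Item 3) = 0.50 × 1.37 × 1.13 = 0.7741
σ²_T = Σσ²ᵢ + 2·Σσ_ij = 5.7459 + 2 × 2.3086 = 10.3631
α = (3/2)·(1 − 5.7459/10.3631) = 0.668

α = 0.668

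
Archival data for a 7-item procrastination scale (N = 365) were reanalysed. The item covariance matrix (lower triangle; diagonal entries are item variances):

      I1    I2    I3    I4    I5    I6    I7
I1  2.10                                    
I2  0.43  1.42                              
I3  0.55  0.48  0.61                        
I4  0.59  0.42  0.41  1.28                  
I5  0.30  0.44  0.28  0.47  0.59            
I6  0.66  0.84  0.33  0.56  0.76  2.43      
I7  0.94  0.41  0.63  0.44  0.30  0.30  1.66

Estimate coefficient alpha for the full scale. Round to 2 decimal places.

α = 0.79

Σσ²ᵢ = 2.10 + 1.42 + 0.61 + 1.28 + 0.59 + 2.43 + 1.66 = 10.09
Sum of off-diagonal covariances = 10.54
σ²_total = 10.09 + 2 × 10.54 = 31.17
α = (k/(k−1))·(1 − Σσ²ᵢ/σ²_total) = (7/6)·(1 − 10.09/31.17) = 0.79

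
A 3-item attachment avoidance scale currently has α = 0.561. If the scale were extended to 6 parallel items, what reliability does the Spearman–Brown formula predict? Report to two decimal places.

predicted reliability = 0.72

Length factor m = 6/3 = 2.0000
α' = m·α / (1 + (m−1)·α)
   = 6/3 × 0.561 / (1 + (6/3 − 1) × 0.561)
   = 1.1220 / 1.5610 = 0.72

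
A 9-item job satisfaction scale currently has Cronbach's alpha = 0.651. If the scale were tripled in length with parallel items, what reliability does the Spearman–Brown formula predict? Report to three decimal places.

predicted reliability = 0.848

Length factor m = 3
α' = m·α / (1 + (m−1)·α)
   = 3 × 0.651 / (1 + (3 − 1) × 0.651)
   = 1.9530 / 2.3020 = 0.848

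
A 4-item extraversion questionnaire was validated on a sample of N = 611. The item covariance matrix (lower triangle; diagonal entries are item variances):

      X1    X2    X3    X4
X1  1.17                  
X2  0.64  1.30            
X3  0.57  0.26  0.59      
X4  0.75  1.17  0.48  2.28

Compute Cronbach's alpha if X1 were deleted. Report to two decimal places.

α = 0.72

Remaining items: X2, X3, X4 (k = 3).
ΣVar(i) = 1.30 + 0.59 + 2.28 = 4.17
total variance = 4.17 + 2 × 1.91 = 7.99
α (item deleted) = (3/2)·(1 − 4.17/7.99) = 0.72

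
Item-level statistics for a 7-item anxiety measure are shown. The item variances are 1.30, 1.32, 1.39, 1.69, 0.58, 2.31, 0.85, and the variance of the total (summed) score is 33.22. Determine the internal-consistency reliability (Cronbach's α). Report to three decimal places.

Σσᵢ² = 1.30 + 1.32 + 1.39 + 1.69 + 0.58 + 2.31 + 0.85 = 9.44
α = (k/(k−1))·(1 − Σσᵢ²/σ²_T) = (7/6)·(1 − 9.44/33.22) = 0.835

Cronbach's α = 0.835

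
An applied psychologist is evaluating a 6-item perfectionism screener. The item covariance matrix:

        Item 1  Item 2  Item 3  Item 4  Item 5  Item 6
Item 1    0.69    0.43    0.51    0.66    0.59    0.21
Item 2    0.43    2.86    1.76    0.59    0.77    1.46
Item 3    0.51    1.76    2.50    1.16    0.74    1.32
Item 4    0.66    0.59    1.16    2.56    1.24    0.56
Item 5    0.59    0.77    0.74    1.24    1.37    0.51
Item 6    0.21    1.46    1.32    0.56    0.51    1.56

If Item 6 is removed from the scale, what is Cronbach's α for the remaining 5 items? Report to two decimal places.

Remaining items: Item 1, Item 2, Item 3, Item 4, Item 5 (k = 5).
sum of item variances = 0.69 + 2.86 + 2.50 + 2.56 + 1.37 = 9.98
σ²_T = 9.98 + 2 × 8.45 = 26.88
α (item deleted) = (5/4)·(1 − 9.98/26.88) = 0.79

Cronbach's α = 0.79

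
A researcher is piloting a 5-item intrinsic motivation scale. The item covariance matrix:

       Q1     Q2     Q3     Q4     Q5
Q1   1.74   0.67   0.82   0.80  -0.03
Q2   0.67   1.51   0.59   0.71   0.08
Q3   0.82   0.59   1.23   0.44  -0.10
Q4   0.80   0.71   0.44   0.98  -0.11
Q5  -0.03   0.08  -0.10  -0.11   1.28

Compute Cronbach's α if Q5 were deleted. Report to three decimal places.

Remaining items: Q1, Q2, Q3, Q4 (k = 4).
Σσ²ᵢ = 1.74 + 1.51 + 1.23 + 0.98 = 5.46
σ²_total = 5.46 + 2 × 4.03 = 13.52
α (item deleted) = (4/3)·(1 − 5.46/13.52) = 0.795

Cronbach's α = 0.795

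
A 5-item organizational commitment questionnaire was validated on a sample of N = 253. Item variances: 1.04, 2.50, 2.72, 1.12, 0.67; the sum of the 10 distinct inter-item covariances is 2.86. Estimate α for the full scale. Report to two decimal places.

Σσᵢ² = 1.04 + 2.50 + 2.72 + 1.12 + 0.67 = 8.05
Sum of distinct covariances = 2.86
σ²_total = Σσᵢ² + 2·Σcov = 8.05 + 2 × 2.86 = 13.77
α = (5/4)·(1 − 8.05/13.77) = 0.52

α = 0.52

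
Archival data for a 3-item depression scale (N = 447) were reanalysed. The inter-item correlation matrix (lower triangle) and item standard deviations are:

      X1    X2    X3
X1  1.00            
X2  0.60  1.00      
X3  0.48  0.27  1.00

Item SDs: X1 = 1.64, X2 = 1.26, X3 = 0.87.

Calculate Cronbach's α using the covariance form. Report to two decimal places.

Cronbach's α = 0.70

Σσ²ᵢ = 1.64² + 1.26² + 0.87² = 5.0341
Covariances σ_ij = r_ij · s_i · s_j:
  σ(X1,X2) = 0.60 × 1.64 × 1.26 = 1.2398
  σ(X1,X3) = 0.48 × 1.64 × 0.87 = 0.6849
  σ(X2,X3) = 0.27 × 1.26 × 0.87 = 0.2960
σ²_T = Σσ²ᵢ + 2·Σσ_ij = 5.0341 + 2 × 2.2207 = 9.4755
α = (3/2)·(1 − 5.0341/9.4755) = 0.70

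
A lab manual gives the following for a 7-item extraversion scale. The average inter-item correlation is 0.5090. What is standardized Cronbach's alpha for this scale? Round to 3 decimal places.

α = 0.879

Standardized α = k·r̄ / (1 + (k−1)·r̄) = 7 × 0.5090 / (1 + 6 × 0.5090)
  = 3.5630 / 4.0540 = 0.879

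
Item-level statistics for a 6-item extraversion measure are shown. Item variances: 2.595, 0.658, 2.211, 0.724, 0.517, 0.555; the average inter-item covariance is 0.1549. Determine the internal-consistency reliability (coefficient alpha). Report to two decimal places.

Σσᵢ² = 2.595 + 0.658 + 2.211 + 0.724 + 0.517 + 0.555 = 7.260
Sum of the 15 distinct covariances = 15 × 0.1549 = 2.3235
σ²_T = Σσᵢ² + 2·Σcov = 7.260 + 2 × 2.3235 = 11.9070
α = (6/5)·(1 − 7.260/11.9070) = 0.47

coefficient alpha = 0.47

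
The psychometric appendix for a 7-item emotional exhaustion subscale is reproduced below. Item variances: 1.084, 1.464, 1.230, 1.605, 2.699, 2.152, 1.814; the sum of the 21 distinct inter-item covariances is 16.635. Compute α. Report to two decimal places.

α = 0.86

Σσᵢ² = 1.084 + 1.464 + 1.230 + 1.605 + 2.699 + 2.152 + 1.814 = 12.048
Sum of distinct covariances = 16.635
total variance = Σσᵢ² + 2·Σcov = 12.048 + 2 × 16.635 = 45.318
α = (7/6)·(1 − 12.048/45.318) = 0.86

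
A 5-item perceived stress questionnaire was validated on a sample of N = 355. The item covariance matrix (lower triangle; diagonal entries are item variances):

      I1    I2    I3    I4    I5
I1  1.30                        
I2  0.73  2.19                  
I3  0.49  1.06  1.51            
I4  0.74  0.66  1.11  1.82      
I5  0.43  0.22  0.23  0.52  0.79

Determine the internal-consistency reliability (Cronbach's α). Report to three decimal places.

Σσᵢ² = 1.30 + 2.19 + 1.51 + 1.82 + 0.79 = 7.61
Sum of the distinct covariances = 6.19
σ²_T = 7.61 + 2 × 6.19 = 19.99
α = (k/(k−1))·(1 − Σσᵢ²/σ²_T) = (5/4)·(1 − 7.61/19.99) = 0.774

Cronbach's α = 0.774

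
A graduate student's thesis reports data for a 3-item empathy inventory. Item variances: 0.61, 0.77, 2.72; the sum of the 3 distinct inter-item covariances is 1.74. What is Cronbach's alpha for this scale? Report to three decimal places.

Cronbach's alpha = 0.689

Σσ²ᵢ = 0.61 + 0.77 + 2.72 = 4.10
Sum of distinct covariances = 1.74
total variance = Σσ²ᵢ + 2·Σcov = 4.10 + 2 × 1.74 = 7.58
α = (3/2)·(1 − 4.10/7.58) = 0.689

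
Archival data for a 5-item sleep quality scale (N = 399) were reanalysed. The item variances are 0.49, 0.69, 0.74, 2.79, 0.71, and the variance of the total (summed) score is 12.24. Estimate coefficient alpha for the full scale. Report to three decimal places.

coefficient alpha = 0.696

sum of item variances = 0.49 + 0.69 + 0.74 + 2.79 + 0.71 = 5.42
α = (k/(k−1))·(1 − sum of item variances/Var(T)) = (5/4)·(1 − 5.42/12.24) = 0.696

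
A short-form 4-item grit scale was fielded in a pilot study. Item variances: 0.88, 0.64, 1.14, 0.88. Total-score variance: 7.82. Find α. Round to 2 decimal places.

α = 0.73

Σσ²ᵢ = 0.88 + 0.64 + 1.14 + 0.88 = 3.54
α = (k/(k−1))·(1 − Σσ²ᵢ/total variance) = (4/3)·(1 − 3.54/7.82) = 0.73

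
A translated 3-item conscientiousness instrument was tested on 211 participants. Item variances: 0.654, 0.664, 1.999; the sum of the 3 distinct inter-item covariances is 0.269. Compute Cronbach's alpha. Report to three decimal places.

sum of item variances = 0.654 + 0.664 + 1.999 = 3.317
Sum of distinct covariances = 0.269
Var(T) = sum of item variances + 2·Σcov = 3.317 + 2 × 0.269 = 3.855
α = (3/2)·(1 − 3.317/3.855) = 0.209

Cronbach's alpha = 0.209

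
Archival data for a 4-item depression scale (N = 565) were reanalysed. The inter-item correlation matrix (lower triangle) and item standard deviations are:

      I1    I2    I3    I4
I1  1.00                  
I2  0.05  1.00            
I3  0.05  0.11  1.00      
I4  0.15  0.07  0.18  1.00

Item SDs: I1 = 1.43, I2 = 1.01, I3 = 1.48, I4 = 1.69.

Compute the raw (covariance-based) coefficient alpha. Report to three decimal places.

Σσ²ᵢ = 1.43² + 1.01² + 1.48² + 1.69² = 8.1115
Covariances σ_ij = r_ij · s_i · s_j:
  σ(I1,I2) = 0.05 × 1.43 × 1.01 = 0.0722
  σ(I1,I3) = 0.05 × 1.43 × 1.48 = 0.1058
  σ(I1,I4) = 0.15 × 1.43 × 1.69 = 0.3625
  σ(I2,I3) = 0.11 × 1.01 × 1.48 = 0.1644
  σ(I2,I4) = 0.07 × 1.01 × 1.69 = 0.1195
  σ(I3,I4) = 0.18 × 1.48 × 1.69 = 0.4502
σ²_T = Σσ²ᵢ + 2·Σσ_ij = 8.1115 + 2 × 1.2746 = 10.6607
α = (4/3)·(1 − 8.1115/10.6607) = 0.319

α = 0.319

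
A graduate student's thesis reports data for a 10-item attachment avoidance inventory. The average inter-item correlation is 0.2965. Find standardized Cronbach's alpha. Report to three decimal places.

Standardized α = k·r̄ / (1 + (k−1)·r̄) = 10 × 0.2965 / (1 + 9 × 0.2965)
  = 2.9650 / 3.6685 = 0.808

standardized Cronbach's alpha = 0.808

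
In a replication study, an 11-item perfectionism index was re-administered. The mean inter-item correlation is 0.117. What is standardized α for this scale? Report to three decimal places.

α = 0.593

Standardized α = k·r̄ / (1 + (k−1)·r̄) = 11 × 0.117 / (1 + 10 × 0.117)
  = 1.2870 / 2.1700 = 0.593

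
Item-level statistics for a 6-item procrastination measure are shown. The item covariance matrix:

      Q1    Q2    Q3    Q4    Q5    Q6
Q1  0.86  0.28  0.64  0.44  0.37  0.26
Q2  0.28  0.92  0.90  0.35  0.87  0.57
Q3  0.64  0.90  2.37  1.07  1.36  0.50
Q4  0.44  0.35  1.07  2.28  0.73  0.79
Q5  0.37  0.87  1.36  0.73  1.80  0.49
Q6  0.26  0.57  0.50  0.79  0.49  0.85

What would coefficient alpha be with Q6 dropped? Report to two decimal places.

coefficient alpha = 0.79

Remaining items: Q1, Q2, Q3, Q4, Q5 (k = 5).
Σσᵢ² = 0.86 + 0.92 + 2.37 + 2.28 + 1.80 = 8.23
total variance = 8.23 + 2 × 7.01 = 22.25
α (item deleted) = (5/4)·(1 − 8.23/22.25) = 0.79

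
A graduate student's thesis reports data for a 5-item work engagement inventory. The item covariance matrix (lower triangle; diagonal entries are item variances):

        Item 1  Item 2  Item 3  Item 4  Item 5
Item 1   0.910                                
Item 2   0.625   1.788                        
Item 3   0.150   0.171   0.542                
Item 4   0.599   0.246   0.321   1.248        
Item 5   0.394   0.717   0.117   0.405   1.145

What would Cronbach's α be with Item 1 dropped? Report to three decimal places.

Remaining items: Item 2, Item 3, Item 4, Item 5 (k = 4).
ΣVar(i) = 1.788 + 0.542 + 1.248 + 1.145 = 4.723
σ²_total = 4.723 + 2 × 1.977 = 8.677
α (item deleted) = (4/3)·(1 − 4.723/8.677) = 0.608

α = 0.608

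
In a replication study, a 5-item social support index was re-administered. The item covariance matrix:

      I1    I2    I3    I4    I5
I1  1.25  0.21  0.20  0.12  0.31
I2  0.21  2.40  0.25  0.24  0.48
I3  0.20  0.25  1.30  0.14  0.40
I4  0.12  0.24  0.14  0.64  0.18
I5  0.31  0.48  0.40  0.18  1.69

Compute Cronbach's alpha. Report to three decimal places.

α = 0.513

Σσ²ᵢ = 1.25 + 2.40 + 1.30 + 0.64 + 1.69 = 7.28
Sum of off-diagonal covariances = 2.53
Var(T) = 7.28 + 2 × 2.53 = 12.34
α = (k/(k−1))·(1 − Σσ²ᵢ/Var(T)) = (5/4)·(1 − 7.28/12.34) = 0.513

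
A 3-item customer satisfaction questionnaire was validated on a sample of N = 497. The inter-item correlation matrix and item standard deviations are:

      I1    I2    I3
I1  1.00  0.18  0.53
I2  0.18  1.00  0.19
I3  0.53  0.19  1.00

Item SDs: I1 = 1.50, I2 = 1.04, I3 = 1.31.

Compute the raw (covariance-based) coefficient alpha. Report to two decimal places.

coefficient alpha = 0.58

Σσ²ᵢ = 1.50² + 1.04² + 1.31² = 5.0477
Covariances σ_ij = r_ij · s_i · s_j:
  σ(I1,I2) = 0.18 × 1.50 × 1.04 = 0.2808
  σ(I1,I3) = 0.53 × 1.50 × 1.31 = 1.0414
  σ(I2,I3) = 0.19 × 1.04 × 1.31 = 0.2589
σ²_T = Σσ²ᵢ + 2·Σσ_ij = 5.0477 + 2 × 1.5811 = 8.2099
α = (3/2)·(1 − 5.0477/8.2099) = 0.58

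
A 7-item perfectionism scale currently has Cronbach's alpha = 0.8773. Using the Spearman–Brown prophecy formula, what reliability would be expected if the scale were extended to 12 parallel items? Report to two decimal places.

Length factor m = 12/7 = 1.7143
α' = m·α / (1 + (m−1)·α)
   = 12/7 × 0.8773 / (1 + (12/7 − 1) × 0.8773)
   = 1.5039 / 1.6266 = 0.92

predicted reliability = 0.92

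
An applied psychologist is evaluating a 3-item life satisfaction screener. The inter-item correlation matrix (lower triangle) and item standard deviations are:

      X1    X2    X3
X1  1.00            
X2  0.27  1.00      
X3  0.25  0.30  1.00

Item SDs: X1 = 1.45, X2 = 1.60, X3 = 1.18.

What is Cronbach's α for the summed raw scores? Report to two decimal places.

α = 0.52

Σσ²ᵢ = 1.45² + 1.60² + 1.18² = 6.0549
Covariances σ_ij = r_ij · s_i · s_j:
  σ(X1,X2) = 0.27 × 1.45 × 1.60 = 0.6264
  σ(X1,X3) = 0.25 × 1.45 × 1.18 = 0.4277
  σ(X2,X3) = 0.30 × 1.60 × 1.18 = 0.5664
σ²_T = Σσ²ᵢ + 2·Σσ_ij = 6.0549 + 2 × 1.6205 = 9.2959
α = (3/2)·(1 − 6.0549/9.2959) = 0.52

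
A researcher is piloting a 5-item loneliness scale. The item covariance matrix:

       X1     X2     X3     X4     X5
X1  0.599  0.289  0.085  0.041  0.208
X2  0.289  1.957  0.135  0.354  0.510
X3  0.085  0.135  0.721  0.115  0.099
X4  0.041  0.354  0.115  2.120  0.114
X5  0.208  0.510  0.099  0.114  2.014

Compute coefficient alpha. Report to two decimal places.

ΣVar(i) = 0.599 + 1.957 + 0.721 + 2.120 + 2.014 = 7.411
Sum of the distinct covariances = 1.950
σ²_total = 7.411 + 2 × 1.950 = 11.311
α = (k/(k−1))·(1 − ΣVar(i)/σ²_total) = (5/4)·(1 − 7.411/11.311) = 0.43

coefficient alpha = 0.43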